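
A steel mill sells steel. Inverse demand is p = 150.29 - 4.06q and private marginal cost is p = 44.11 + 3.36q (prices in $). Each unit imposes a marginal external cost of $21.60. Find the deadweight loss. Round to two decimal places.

Market equilibrium (private): 44.11 + 3.36q = 150.29 - 4.06q → q_m = 14.3100.
Social marginal cost = private MC + MEC = 65.71 + 3.36q.
Set SMC = demand: 65.71 + 3.36q = 150.29 - 4.06q → q* = 11.3989.
Height of the DWL triangle at q_m is SMC(q_m) − demand(q_m) = MEC(q_m) = 21.6000.
DWL = ½ × 2.9111 × 21.6000 = 31.4399.

DWL = $31.44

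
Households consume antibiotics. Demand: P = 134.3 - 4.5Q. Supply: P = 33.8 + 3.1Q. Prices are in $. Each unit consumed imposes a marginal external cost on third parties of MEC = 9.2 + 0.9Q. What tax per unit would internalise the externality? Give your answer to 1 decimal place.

Social marginal benefit = demand − MEC = 125.1 - 5.4Q.
Set SMB = MC: 125.1 - 5.4Q = 33.8 + 3.1Q → Q* = 10.7412.
The Pigouvian tax equals MEC at Q*: 9.2 + 0.9×10.7412 = 18.8671.

tax = $18.9 per unit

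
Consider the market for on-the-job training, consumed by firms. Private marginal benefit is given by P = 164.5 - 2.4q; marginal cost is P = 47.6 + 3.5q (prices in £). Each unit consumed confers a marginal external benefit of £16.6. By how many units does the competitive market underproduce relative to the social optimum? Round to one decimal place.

Market equilibrium (private): 47.6 + 3.5q = 164.5 - 2.4q → q_m = 19.8136.
Social marginal benefit = demand + MEB = 181.1 - 2.4q.
Set SMB = MC: 181.1 - 2.4q = 47.6 + 3.5q → q* = 22.6271.
Gap = |19.8136 − 22.6271| = 2.8135.

2.8 units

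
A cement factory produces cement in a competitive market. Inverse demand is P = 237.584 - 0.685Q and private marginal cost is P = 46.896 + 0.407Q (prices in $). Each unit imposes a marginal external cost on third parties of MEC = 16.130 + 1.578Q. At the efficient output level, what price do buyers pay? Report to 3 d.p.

Social marginal cost = private MC + MEC = 63.026 + 1.985Q.
Set SMC = demand: 63.026 + 1.985Q = 237.584 - 0.685Q → Q* = 65.3775.
Consumer price on the demand curve at Q*: 237.584 − 0.685×65.3775 = 192.8004.

P = $192.800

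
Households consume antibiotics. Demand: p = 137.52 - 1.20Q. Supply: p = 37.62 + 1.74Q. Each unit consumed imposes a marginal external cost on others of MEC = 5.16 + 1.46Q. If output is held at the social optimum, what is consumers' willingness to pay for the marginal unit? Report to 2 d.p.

Social marginal benefit = demand − MEC = 132.36 - 2.66Q.
Set SMB = MC: 132.36 - 2.66Q = 37.62 + 1.74Q → Q* = 21.5318.
Consumer price on the demand curve at Q*: 137.52 − 1.20×21.5318 = 111.6818.

P = 111.68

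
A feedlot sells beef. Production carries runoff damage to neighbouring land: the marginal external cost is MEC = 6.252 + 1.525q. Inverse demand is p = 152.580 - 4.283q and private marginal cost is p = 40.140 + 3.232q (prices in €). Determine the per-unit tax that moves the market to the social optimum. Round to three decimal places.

tax = €24.165 per unit

Social marginal cost = private MC + MEC = 46.392 + 4.757q.
Set SMC = demand: 46.392 + 4.757q = 152.580 - 4.283q → q* = 11.7465.
The Pigouvian tax equals MEC at q*: 6.252 + 1.525×11.7465 = 24.1654.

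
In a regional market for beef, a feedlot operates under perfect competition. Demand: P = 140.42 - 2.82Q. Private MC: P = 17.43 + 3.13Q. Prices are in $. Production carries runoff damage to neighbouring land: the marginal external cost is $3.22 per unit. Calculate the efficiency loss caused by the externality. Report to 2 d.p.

Market equilibrium (private): 17.43 + 3.13Q = 140.42 - 2.82Q → Q_m = 20.6706.
Social marginal cost = private MC + MEC = 20.65 + 3.13Q.
Set SMC = demand: 20.65 + 3.13Q = 140.42 - 2.82Q → Q* = 20.1294.
Between Q* and Q_m the wedge SMC − demand runs linearly from 0 to MEC(Q_m), so the loss is a triangle.
DWL = ½ × 0.5412 × 3.2200 = 0.8713.

DWL = $0.87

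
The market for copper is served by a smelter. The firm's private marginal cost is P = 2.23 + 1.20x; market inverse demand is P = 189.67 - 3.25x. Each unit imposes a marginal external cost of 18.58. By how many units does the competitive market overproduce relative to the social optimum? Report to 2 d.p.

Market equilibrium (private): 2.23 + 1.20x = 189.67 - 3.25x → x_m = 42.1213.
Social marginal cost = private MC + MEC = 20.81 + 1.20x.
Set SMC = demand: 20.81 + 1.20x = 189.67 - 3.25x → x* = 37.9461.
Gap = |42.1213 − 37.9461| = 4.1752.

4.18 units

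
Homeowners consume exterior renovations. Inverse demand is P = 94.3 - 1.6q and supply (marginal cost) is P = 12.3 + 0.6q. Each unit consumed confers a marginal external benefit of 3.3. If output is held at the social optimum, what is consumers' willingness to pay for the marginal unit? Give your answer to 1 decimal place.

Social marginal benefit = demand + MEB = 97.6 - 1.6q.
Set SMB = MC: 97.6 - 1.6q = 12.3 + 0.6q → q* = 38.7727.
Consumer price on the demand curve at q*: 94.3 − 1.6×38.7727 = 32.2637.

P = 32.3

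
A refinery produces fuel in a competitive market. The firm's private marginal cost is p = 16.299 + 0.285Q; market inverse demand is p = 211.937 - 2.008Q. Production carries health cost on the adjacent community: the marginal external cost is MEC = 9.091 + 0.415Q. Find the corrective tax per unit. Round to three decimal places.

tax = 37.679 per unit

Social marginal cost = private MC + MEC = 25.390 + 0.700Q.
Set SMC = demand: 25.390 + 0.700Q = 211.937 - 2.008Q → Q* = 68.8874.
The Pigouvian tax equals MEC at Q*: 9.091 + 0.415×68.8874 = 37.6793.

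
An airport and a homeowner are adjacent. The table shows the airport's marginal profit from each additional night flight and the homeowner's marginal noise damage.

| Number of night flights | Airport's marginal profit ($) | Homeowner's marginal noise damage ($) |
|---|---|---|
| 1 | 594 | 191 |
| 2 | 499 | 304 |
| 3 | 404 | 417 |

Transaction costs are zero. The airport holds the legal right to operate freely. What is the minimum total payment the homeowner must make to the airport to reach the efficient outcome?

Left alone the airport would choose level 3 (marginal profit stays positive).
Efficient level: k* = 2 (marginal profit ≥ marginal noise damage through 2).
The homeowner must at least cover the airport's forgone profit from cutting 3→2: 404 = 404.

$404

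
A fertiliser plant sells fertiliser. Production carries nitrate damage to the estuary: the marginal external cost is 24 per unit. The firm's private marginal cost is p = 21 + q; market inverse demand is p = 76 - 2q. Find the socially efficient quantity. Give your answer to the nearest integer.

q* = 10

Social marginal cost = private MC + MEC = 45 + q.
Set SMC = demand: 45 + q = 76 - 2q → q* = 10.3333.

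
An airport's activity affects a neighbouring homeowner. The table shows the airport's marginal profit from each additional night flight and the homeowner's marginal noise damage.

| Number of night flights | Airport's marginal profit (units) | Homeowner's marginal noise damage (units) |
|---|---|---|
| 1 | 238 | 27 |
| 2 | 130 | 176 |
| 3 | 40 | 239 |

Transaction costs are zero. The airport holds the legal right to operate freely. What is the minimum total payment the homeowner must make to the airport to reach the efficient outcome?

170

Left alone the airport would choose level 3 (marginal profit stays positive).
Efficient level: k* = 1 (marginal profit ≥ marginal noise damage through 1).
The homeowner must at least cover the airport's forgone profit from cutting 3→1: 130 + 40 = 170.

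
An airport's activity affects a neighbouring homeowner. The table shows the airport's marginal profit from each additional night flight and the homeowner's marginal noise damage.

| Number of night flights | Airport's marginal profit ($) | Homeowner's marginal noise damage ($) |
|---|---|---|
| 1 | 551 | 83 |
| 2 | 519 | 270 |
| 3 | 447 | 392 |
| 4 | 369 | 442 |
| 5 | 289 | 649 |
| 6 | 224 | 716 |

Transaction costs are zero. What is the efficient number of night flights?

3

Bargaining reaches the level where marginal profit last exceeds marginal noise damage.
That holds through level 3 (447 ≥ 392) but not at 4 (369 < 442).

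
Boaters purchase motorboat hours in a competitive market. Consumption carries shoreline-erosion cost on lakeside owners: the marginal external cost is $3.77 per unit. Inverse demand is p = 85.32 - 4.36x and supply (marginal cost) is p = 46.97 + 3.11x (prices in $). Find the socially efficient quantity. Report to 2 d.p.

x* = 4.63

Social marginal benefit = demand − MEC = 81.55 - 4.36x.
Set SMB = MC: 81.55 - 4.36x = 46.97 + 3.11x → x* = 4.6292.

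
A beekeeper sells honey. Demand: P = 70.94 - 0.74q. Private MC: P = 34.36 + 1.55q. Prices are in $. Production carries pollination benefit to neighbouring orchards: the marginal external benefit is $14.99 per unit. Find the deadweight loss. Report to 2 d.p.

DWL = $49.06

Market equilibrium (private): 34.36 + 1.55q = 70.94 - 0.74q → q_m = 15.9738.
Social marginal cost = private MC − MEB = 19.37 + 1.55q.
Set SMC = demand: 19.37 + 1.55q = 70.94 - 0.74q → q* = 22.5197.
Height of the DWL triangle at q_m is demand(q_m) − SMC(q_m) = MEB(q_m) = 14.9900.
DWL = ½ × 6.5459 × 14.9900 = 49.0615.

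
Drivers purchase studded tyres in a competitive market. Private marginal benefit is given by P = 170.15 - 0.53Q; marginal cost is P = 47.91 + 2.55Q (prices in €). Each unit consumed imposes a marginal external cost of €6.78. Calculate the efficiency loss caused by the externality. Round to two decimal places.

DWL = €7.46

Market equilibrium (private): 47.91 + 2.55Q = 170.15 - 0.53Q → Q_m = 39.6883.
Social marginal benefit = demand − MEC = 163.37 - 0.53Q.
Set SMB = MC: 163.37 - 0.53Q = 47.91 + 2.55Q → Q* = 37.4870.
Height of the DWL triangle at Q_m is MC(Q_m) − SMB(Q_m) = MEC(Q_m) = 6.7800.
DWL = ½ × 2.2013 × 6.7800 = 7.4624.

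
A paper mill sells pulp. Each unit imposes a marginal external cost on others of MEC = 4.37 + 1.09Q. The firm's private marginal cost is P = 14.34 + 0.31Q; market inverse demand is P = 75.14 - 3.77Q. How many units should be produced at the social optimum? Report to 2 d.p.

Social marginal cost = private MC + MEC = 18.71 + 1.40Q.
Set SMC = demand: 18.71 + 1.40Q = 75.14 - 3.77Q → Q* = 10.9149.

Q* = 10.91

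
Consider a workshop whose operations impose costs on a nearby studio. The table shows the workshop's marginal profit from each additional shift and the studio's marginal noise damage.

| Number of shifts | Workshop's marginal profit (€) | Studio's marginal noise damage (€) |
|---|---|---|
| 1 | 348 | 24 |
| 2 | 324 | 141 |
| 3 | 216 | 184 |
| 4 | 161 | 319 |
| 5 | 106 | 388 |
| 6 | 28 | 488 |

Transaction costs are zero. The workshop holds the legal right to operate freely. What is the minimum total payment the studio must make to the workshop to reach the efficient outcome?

€295

Left alone the workshop would choose level 6 (marginal profit stays positive).
Efficient level: k* = 3 (marginal profit ≥ marginal noise damage through 3).
The studio must at least cover the workshop's forgone profit from cutting 6→3: 161 + 106 + 28 = 295.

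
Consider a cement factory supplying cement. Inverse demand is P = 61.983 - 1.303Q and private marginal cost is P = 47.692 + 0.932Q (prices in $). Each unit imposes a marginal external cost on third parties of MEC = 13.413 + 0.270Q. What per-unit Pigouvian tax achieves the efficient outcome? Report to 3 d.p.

Social marginal cost = private MC + MEC = 61.105 + 1.202Q.
Set SMC = demand: 61.105 + 1.202Q = 61.983 - 1.303Q → Q* = 0.3505.
The Pigouvian tax equals MEC at Q*: 13.413 + 0.270×0.3505 = 13.5076.

tax = $13.508 per unit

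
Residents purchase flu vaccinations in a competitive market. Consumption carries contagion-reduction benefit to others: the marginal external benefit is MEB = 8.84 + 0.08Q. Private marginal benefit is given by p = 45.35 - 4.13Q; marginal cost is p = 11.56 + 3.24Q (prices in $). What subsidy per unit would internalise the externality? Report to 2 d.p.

Social marginal benefit = demand + MEB = 54.19 - 4.05Q.
Set SMB = MC: 54.19 - 4.05Q = 11.56 + 3.24Q → Q* = 5.8477.
The Pigouvian subsidy equals MEB at Q*: 8.84 + 0.08×5.8477 = 9.3078.

subsidy = $9.31 per unit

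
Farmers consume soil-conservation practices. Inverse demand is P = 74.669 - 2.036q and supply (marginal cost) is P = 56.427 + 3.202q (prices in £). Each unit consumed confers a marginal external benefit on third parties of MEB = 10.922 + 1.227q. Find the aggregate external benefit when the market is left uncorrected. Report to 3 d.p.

Market equilibrium (private): 56.427 + 3.202q = 74.669 - 2.036q → q_m = 3.4826.
Total external benefit = ∫₀^{q_m} (10.922 + 1.227q) dq = 10.922×3.4826 + ½×1.227×3.4826² = 45.4778.

£45.478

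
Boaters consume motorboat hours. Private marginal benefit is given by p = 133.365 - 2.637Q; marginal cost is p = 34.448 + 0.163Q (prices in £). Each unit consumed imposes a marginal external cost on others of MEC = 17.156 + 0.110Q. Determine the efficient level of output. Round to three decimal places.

Social marginal benefit = demand − MEC = 116.209 - 2.747Q.
Set SMB = MC: 116.209 - 2.747Q = 34.448 + 0.163Q → Q* = 28.0966.

Q* = 28.097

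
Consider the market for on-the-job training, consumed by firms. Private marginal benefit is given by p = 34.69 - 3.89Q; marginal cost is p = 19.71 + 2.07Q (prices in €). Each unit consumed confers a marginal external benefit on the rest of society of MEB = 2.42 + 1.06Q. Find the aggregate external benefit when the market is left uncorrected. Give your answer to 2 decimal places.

€9.43

Market equilibrium (private): 19.71 + 2.07Q = 34.69 - 3.89Q → Q_m = 2.5134.
Total external benefit = ∫₀^{Q_m} (2.42 + 1.06Q) dQ = 2.42×2.5134 + ½×1.06×2.5134² = 9.4305.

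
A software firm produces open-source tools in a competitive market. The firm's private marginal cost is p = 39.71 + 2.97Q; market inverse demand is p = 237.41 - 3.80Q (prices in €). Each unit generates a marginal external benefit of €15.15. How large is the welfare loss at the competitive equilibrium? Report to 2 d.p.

Market equilibrium (private): 39.71 + 2.97Q = 237.41 - 3.80Q → Q_m = 29.2024.
Social marginal cost = private MC − MEB = 24.56 + 2.97Q.
Set SMC = demand: 24.56 + 2.97Q = 237.41 - 3.80Q → Q* = 31.4402.
Height of the DWL triangle at Q_m is demand(Q_m) − SMC(Q_m) = MEB(Q_m) = 15.1500.
DWL = ½ × 2.2378 × 15.1500 = 16.9513.

DWL = €16.95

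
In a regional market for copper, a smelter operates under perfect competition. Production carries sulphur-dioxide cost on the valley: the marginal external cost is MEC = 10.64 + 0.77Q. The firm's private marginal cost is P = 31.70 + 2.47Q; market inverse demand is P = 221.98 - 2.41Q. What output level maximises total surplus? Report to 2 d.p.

Social marginal cost = private MC + MEC = 42.34 + 3.24Q.
Set SMC = demand: 42.34 + 3.24Q = 221.98 - 2.41Q → Q* = 31.7947.

Q* = 31.79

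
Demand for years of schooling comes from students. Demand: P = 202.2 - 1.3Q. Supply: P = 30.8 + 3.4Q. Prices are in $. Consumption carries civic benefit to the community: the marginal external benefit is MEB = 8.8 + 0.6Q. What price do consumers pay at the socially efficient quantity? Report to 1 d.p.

P = $145.1

Social marginal benefit = demand + MEB = 211.0 - 0.7Q.
Set SMB = MC: 211.0 - 0.7Q = 30.8 + 3.4Q → Q* = 43.9512.
Consumer price on the demand curve at Q*: 202.2 − 1.3×43.9512 = 145.0634.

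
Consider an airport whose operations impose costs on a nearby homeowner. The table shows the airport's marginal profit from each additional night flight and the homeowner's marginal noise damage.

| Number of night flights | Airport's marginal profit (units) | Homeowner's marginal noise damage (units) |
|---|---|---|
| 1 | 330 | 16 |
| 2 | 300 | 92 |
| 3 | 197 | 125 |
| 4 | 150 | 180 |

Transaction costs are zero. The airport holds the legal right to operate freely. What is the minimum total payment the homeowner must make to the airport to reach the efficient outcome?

150

Left alone the airport would choose level 4 (marginal profit stays positive).
Efficient level: k* = 3 (marginal profit ≥ marginal noise damage through 3).
The homeowner must at least cover the airport's forgone profit from cutting 4→3: 150 = 150.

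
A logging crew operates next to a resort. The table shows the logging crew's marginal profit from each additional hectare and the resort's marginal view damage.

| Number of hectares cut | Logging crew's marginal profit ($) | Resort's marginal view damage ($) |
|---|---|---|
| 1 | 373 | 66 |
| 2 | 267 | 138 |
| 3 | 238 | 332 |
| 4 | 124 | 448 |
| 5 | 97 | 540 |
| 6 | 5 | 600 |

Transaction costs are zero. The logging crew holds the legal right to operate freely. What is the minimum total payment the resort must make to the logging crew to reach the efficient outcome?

Left alone the logging crew would choose level 6 (marginal profit stays positive).
Efficient level: k* = 2 (marginal profit ≥ marginal view damage through 2).
The resort must at least cover the logging crew's forgone profit from cutting 6→2: 238 + 124 + 97 + 5 = 464.

$464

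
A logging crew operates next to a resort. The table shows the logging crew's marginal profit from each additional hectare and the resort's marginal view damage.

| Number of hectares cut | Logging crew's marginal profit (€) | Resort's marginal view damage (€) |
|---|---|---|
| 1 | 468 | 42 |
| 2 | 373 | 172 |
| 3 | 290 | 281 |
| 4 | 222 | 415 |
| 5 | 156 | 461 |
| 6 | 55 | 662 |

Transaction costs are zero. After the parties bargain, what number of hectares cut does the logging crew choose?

3

Bargaining reaches the level where marginal profit last exceeds marginal view damage.
That holds through level 3 (290 ≥ 281) but not at 4 (222 < 415).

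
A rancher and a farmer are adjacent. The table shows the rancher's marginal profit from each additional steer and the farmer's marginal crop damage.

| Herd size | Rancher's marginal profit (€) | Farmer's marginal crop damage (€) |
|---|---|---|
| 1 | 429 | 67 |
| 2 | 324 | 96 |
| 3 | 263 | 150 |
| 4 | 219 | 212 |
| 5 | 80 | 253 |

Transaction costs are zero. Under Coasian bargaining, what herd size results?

4

Bargaining reaches the level where marginal profit last exceeds marginal crop damage.
That holds through level 4 (219 ≥ 212) but not at 5 (80 < 253).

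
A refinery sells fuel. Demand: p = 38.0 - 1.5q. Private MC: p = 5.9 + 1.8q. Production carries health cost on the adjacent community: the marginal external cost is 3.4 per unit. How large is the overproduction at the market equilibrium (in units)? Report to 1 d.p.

Market equilibrium (private): 5.9 + 1.8q = 38.0 - 1.5q → q_m = 9.7273.
Social marginal cost = private MC + MEC = 9.3 + 1.8q.
Set SMC = demand: 9.3 + 1.8q = 38.0 - 1.5q → q* = 8.6970.
Gap = |9.7273 − 8.6970| = 1.0303.

1.0 units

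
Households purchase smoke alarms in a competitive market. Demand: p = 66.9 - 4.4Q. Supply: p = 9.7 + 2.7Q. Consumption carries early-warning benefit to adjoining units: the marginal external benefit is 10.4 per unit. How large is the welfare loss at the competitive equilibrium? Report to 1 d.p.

Market equilibrium (private): 9.7 + 2.7Q = 66.9 - 4.4Q → Q_m = 8.0563.
Social marginal benefit = demand + MEB = 77.3 - 4.4Q.
Set SMB = MC: 77.3 - 4.4Q = 9.7 + 2.7Q → Q* = 9.5211.
Height of the DWL triangle at Q_m is SMB(Q_m) − MC(Q_m) = MEB(Q_m) = 10.4000.
DWL = ½ × 1.4648 × 10.4000 = 7.6170.

DWL = 7.6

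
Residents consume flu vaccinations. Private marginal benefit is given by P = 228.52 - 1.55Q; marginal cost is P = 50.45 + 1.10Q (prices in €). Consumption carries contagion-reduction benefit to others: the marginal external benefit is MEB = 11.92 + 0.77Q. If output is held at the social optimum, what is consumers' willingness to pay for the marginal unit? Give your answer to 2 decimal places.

P = €71.88

Social marginal benefit = demand + MEB = 240.44 - 0.78Q.
Set SMB = MC: 240.44 - 0.78Q = 50.45 + 1.10Q → Q* = 101.0585.
Consumer price on the demand curve at Q*: 228.52 − 1.55×101.0585 = 71.8793.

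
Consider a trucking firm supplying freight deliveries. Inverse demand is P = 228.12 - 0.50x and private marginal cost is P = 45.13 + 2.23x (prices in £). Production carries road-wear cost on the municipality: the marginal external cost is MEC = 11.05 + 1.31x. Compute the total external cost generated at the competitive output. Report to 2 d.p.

£3683.54

Market equilibrium (private): 45.13 + 2.23x = 228.12 - 0.50x → x_m = 67.0293.
Total external cost = ∫₀^{x_m} (11.05 + 1.31x) dx = 11.05×67.0293 + ½×1.31×67.0293² = 3683.5410.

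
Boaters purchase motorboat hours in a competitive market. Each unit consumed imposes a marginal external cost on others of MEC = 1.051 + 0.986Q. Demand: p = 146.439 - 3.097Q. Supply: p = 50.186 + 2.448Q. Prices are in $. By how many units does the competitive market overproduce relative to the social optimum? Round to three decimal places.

Market equilibrium (private): 50.186 + 2.448Q = 146.439 - 3.097Q → Q_m = 17.3585.
Social marginal benefit = demand − MEC = 145.388 - 4.083Q.
Set SMB = MC: 145.388 - 4.083Q = 50.186 + 2.448Q → Q* = 14.5769.
Gap = |17.3585 − 14.5769| = 2.7816.

2.782 units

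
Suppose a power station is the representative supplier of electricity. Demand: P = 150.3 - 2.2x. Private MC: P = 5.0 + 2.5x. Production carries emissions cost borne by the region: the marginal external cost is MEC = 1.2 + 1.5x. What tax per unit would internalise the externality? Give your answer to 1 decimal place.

tax = 36.1 per unit

Social marginal cost = private MC + MEC = 6.2 + 4.0x.
Set SMC = demand: 6.2 + 4.0x = 150.3 - 2.2x → x* = 23.2419.
The Pigouvian tax equals MEC at x*: 1.2 + 1.5×23.2419 = 36.0629.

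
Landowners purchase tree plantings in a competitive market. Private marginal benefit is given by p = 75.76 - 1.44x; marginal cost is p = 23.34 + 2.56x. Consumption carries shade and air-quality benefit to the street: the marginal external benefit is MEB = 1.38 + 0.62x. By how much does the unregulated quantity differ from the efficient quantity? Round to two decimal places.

Market equilibrium (private): 23.34 + 2.56x = 75.76 - 1.44x → x_m = 13.1050.
Social marginal benefit = demand + MEB = 77.14 - 0.82x.
Set SMB = MC: 77.14 - 0.82x = 23.34 + 2.56x → x* = 15.9172.
Gap = |13.1050 − 15.9172| = 2.8122.

2.81 units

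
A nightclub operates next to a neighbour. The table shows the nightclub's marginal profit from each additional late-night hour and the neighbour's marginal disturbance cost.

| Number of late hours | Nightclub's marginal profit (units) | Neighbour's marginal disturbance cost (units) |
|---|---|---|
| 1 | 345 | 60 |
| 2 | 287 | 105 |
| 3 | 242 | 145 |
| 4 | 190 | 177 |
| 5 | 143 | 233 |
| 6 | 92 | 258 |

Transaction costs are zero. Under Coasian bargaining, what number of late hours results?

4

Bargaining reaches the level where marginal profit last exceeds marginal disturbance cost.
That holds through level 4 (190 ≥ 177) but not at 5 (143 < 233).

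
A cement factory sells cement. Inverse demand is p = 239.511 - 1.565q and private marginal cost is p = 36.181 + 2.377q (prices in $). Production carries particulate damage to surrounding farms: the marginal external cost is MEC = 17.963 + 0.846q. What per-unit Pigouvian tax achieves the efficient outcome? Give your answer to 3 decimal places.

Social marginal cost = private MC + MEC = 54.144 + 3.223q.
Set SMC = demand: 54.144 + 3.223q = 239.511 - 1.565q → q* = 38.7149.
The Pigouvian tax equals MEC at q*: 17.963 + 0.846×38.7149 = 50.7158.

tax = $50.716 per unit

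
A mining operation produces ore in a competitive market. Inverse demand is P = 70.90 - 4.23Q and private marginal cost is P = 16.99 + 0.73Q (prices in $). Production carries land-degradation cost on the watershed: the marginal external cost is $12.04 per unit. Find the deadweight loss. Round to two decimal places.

Market equilibrium (private): 16.99 + 0.73Q = 70.90 - 4.23Q → Q_m = 10.8690.
Social marginal cost = private MC + MEC = 29.03 + 0.73Q.
Set SMC = demand: 29.03 + 0.73Q = 70.90 - 4.23Q → Q* = 8.4415.
The welfare-loss triangle has base |Q_m − Q*| and height MEC(Q_m) (the vertical gap between SMC and demand is zero at Q* and MEC at Q_m).
DWL = ½ × 2.4275 × 12.0400 = 14.6136.

DWL = $14.61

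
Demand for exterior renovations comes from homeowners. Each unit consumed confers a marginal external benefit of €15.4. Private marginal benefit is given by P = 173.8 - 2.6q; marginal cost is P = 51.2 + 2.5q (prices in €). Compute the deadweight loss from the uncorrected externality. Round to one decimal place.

DWL = €23.3

Market equilibrium (private): 51.2 + 2.5q = 173.8 - 2.6q → q_m = 24.0392.
Social marginal benefit = demand + MEB = 189.2 - 2.6q.
Set SMB = MC: 189.2 - 2.6q = 51.2 + 2.5q → q* = 27.0588.
The loss is the area between SMB and MC from q* to q_m; with linear curves that's a triangle of height MEB(q_m).
DWL = ½ × 3.0196 × 15.4000 = 23.2509.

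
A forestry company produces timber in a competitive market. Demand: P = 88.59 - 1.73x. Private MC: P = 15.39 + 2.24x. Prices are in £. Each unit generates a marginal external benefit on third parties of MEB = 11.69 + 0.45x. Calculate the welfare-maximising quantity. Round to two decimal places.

x* = 24.12

Social marginal cost = private MC − MEB = 3.70 + 1.79x.
Set SMC = demand: 3.70 + 1.79x = 88.59 - 1.73x → x* = 24.1165.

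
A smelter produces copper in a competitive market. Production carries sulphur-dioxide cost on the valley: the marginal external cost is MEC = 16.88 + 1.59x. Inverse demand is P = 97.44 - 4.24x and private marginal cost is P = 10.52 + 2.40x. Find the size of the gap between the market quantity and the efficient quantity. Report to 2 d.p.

4.58 units

Market equilibrium (private): 10.52 + 2.40x = 97.44 - 4.24x → x_m = 13.0904.
Social marginal cost = private MC + MEC = 27.40 + 3.99x.
Set SMC = demand: 27.40 + 3.99x = 97.44 - 4.24x → x* = 8.5103.
Gap = |13.0904 − 8.5103| = 4.5801.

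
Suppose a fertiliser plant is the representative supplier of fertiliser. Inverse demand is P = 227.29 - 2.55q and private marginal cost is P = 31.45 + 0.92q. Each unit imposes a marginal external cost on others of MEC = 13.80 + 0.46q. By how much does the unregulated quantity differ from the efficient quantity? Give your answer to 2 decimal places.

Market equilibrium (private): 31.45 + 0.92q = 227.29 - 2.55q → q_m = 56.4380.
Social marginal cost = private MC + MEC = 45.25 + 1.38q.
Set SMC = demand: 45.25 + 1.38q = 227.29 - 2.55q → q* = 46.3206.
Gap = |56.4380 − 46.3206| = 10.1174.

10.12 units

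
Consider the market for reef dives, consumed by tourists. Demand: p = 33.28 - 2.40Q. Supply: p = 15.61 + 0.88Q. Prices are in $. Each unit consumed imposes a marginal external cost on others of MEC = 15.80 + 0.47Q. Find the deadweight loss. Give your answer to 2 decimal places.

DWL = $44.81

Market equilibrium (private): 15.61 + 0.88Q = 33.28 - 2.40Q → Q_m = 5.3872.
Social marginal benefit = demand − MEC = 17.48 - 2.87Q.
Set SMB = MC: 17.48 - 2.87Q = 15.61 + 0.88Q → Q* = 0.4987.
Height of the DWL triangle at Q_m is MC(Q_m) − SMB(Q_m) = MEC(Q_m) = 18.3320.
DWL = ½ × 4.8885 × 18.3320 = 44.8080.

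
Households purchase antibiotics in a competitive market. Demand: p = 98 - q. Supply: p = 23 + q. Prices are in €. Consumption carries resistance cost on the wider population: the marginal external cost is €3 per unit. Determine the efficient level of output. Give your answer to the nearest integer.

q* = 36

Social marginal benefit = demand − MEC = 95 - q.
Set SMB = MC: 95 - q = 23 + q → q* = 36.0000.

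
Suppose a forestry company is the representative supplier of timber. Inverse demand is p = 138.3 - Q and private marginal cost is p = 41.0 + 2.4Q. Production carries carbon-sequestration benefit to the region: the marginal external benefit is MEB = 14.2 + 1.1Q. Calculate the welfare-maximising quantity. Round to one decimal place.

Social marginal cost = private MC − MEB = 26.8 + 1.3Q.
Set SMC = demand: 26.8 + 1.3Q = 138.3 - Q → Q* = 48.4783.

Q* = 48.5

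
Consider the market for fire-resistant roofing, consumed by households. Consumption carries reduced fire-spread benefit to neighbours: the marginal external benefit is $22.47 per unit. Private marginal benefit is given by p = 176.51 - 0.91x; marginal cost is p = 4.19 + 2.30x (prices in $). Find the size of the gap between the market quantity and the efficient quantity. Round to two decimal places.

7.00 units

Market equilibrium (private): 4.19 + 2.30x = 176.51 - 0.91x → x_m = 53.6822.
Social marginal benefit = demand + MEB = 198.98 - 0.91x.
Set SMB = MC: 198.98 - 0.91x = 4.19 + 2.30x → x* = 60.6822.
Gap = |53.6822 − 60.6822| = 7.0000.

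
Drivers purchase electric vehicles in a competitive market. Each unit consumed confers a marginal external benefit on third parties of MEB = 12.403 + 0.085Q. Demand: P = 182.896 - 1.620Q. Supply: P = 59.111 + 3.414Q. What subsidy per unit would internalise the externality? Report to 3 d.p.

Social marginal benefit = demand + MEB = 195.299 - 1.535Q.
Set SMB = MC: 195.299 - 1.535Q = 59.111 + 3.414Q → Q* = 27.5183.
The Pigouvian subsidy equals MEB at Q*: 12.403 + 0.085×27.5183 = 14.7421.

subsidy = 14.742 per unit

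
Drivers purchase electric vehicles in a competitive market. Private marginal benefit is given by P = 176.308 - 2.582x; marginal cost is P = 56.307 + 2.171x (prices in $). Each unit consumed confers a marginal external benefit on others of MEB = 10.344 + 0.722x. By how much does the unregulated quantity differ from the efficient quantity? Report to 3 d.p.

7.088 units

Market equilibrium (private): 56.307 + 2.171x = 176.308 - 2.582x → x_m = 25.2474.
Social marginal benefit = demand + MEB = 186.652 - 1.860x.
Set SMB = MC: 186.652 - 1.860x = 56.307 + 2.171x → x* = 32.3356.
Gap = |25.2474 − 32.3356| = 7.0882.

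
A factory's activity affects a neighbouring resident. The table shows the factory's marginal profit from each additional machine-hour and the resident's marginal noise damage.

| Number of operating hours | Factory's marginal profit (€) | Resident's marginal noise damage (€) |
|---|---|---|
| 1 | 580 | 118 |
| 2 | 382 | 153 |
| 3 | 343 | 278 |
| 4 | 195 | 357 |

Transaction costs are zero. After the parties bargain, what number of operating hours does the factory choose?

Bargaining reaches the level where marginal profit last exceeds marginal noise damage.
That holds through level 3 (343 ≥ 278) but not at 4 (195 < 357).

3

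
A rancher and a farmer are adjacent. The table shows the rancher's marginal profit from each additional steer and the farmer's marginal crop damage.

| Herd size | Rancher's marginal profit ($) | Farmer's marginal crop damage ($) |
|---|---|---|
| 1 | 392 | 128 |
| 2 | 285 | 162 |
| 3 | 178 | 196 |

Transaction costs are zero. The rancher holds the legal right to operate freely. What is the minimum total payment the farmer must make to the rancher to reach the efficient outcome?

$178

Left alone the rancher would choose level 3 (marginal profit stays positive).
Efficient level: k* = 2 (marginal profit ≥ marginal crop damage through 2).
The farmer must at least cover the rancher's forgone profit from cutting 3→2: 178 = 178.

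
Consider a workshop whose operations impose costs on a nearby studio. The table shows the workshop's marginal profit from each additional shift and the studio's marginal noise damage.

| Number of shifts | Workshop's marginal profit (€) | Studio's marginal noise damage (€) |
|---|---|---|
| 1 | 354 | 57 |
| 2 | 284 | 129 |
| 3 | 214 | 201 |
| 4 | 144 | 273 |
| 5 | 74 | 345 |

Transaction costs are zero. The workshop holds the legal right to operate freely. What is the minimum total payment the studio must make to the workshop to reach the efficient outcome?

Left alone the workshop would choose level 5 (marginal profit stays positive).
Efficient level: k* = 3 (marginal profit ≥ marginal noise damage through 3).
The studio must at least cover the workshop's forgone profit from cutting 5→3: 144 + 74 = 218.

€218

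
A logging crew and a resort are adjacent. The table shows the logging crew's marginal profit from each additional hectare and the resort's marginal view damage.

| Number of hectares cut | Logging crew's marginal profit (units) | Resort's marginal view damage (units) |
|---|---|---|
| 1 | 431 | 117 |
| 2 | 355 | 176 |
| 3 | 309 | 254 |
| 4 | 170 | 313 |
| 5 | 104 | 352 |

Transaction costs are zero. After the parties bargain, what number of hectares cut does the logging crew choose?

Bargaining reaches the level where marginal profit last exceeds marginal view damage.
That holds through level 3 (309 ≥ 254) but not at 4 (170 < 313).

3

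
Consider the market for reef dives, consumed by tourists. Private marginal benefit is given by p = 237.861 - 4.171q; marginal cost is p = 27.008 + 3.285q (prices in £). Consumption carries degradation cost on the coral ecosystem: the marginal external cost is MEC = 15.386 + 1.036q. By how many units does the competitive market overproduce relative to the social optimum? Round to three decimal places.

5.262 units

Market equilibrium (private): 27.008 + 3.285q = 237.861 - 4.171q → q_m = 28.2796.
Social marginal benefit = demand − MEC = 222.475 - 5.207q.
Set SMB = MC: 222.475 - 5.207q = 27.008 + 3.285q → q* = 23.0178.
Gap = |28.2796 − 23.0178| = 5.2618.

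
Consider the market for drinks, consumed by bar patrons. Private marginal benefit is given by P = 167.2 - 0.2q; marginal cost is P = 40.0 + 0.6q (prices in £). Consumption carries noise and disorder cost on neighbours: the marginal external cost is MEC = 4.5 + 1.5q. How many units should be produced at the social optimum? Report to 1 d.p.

Social marginal benefit = demand − MEC = 162.7 - 1.7q.
Set SMB = MC: 162.7 - 1.7q = 40.0 + 0.6q → q* = 53.3478.

q* = 53.3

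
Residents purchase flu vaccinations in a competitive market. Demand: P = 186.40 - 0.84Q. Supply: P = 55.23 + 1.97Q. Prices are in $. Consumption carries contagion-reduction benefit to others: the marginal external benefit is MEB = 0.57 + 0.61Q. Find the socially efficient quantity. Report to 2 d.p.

Social marginal benefit = demand + MEB = 186.97 - 0.23Q.
Set SMB = MC: 186.97 - 0.23Q = 55.23 + 1.97Q → Q* = 59.8818.

Q* = 59.88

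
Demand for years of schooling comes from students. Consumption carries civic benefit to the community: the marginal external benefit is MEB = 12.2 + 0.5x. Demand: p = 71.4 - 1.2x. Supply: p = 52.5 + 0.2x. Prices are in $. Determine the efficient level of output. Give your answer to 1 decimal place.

Social marginal benefit = demand + MEB = 83.6 - 0.7x.
Set SMB = MC: 83.6 - 0.7x = 52.5 + 0.2x → x* = 34.5556.

x* = 34.6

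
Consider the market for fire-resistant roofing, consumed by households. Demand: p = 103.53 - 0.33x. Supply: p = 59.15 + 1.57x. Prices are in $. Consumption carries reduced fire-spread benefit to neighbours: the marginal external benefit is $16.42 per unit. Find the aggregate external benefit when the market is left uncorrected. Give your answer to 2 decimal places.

Market equilibrium (private): 59.15 + 1.57x = 103.53 - 0.33x → x_m = 23.3579.
Total external benefit = MEB × x_m = 16.42 × 23.3579 = 383.5367.

$383.54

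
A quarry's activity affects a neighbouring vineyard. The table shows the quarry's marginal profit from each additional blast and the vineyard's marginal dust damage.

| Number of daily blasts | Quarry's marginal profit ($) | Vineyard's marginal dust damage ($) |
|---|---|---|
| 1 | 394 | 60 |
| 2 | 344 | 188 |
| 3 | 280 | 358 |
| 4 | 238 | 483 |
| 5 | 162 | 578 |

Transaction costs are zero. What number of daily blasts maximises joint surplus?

2

Bargaining reaches the level where marginal profit last exceeds marginal dust damage.
That holds through level 2 (344 ≥ 188) but not at 3 (280 < 358).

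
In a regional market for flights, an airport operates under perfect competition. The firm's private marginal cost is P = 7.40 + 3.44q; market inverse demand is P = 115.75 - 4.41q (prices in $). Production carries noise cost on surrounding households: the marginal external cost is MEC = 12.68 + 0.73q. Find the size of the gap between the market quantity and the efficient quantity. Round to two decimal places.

2.65 units

Market equilibrium (private): 7.40 + 3.44q = 115.75 - 4.41q → q_m = 13.8025.
Social marginal cost = private MC + MEC = 20.08 + 4.17q.
Set SMC = demand: 20.08 + 4.17q = 115.75 - 4.41q → q* = 11.1503.
Gap = |13.8025 − 11.1503| = 2.6522.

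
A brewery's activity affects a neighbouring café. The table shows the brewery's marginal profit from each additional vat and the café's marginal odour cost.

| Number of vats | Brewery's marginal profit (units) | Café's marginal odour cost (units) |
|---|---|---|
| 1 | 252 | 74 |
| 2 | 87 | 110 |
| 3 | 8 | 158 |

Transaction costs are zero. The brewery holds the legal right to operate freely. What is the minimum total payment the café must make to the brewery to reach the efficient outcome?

95

Left alone the brewery would choose level 3 (marginal profit stays positive).
Efficient level: k* = 1 (marginal profit ≥ marginal odour cost through 1).
The café must at least cover the brewery's forgone profit from cutting 3→1: 87 + 8 = 95.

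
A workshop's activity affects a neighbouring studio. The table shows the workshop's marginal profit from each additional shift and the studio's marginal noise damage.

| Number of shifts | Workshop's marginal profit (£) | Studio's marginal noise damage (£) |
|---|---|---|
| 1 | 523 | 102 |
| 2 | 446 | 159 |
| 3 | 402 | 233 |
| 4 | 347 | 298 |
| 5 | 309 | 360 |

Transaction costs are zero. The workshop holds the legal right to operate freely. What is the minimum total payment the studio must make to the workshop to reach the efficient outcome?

Left alone the workshop would choose level 5 (marginal profit stays positive).
Efficient level: k* = 4 (marginal profit ≥ marginal noise damage through 4).
The studio must at least cover the workshop's forgone profit from cutting 5→4: 309 = 309.

£309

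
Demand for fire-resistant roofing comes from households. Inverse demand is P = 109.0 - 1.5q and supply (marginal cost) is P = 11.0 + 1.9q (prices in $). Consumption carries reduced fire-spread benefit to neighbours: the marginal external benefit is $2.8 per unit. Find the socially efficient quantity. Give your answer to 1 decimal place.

Social marginal benefit = demand + MEB = 111.8 - 1.5q.
Set SMB = MC: 111.8 - 1.5q = 11.0 + 1.9q → q* = 29.6471.

q* = 29.6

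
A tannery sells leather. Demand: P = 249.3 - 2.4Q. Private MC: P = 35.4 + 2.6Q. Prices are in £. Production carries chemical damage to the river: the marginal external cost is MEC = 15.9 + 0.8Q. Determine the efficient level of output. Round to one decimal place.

Social marginal cost = private MC + MEC = 51.3 + 3.4Q.
Set SMC = demand: 51.3 + 3.4Q = 249.3 - 2.4Q → Q* = 34.1379.

Q* = 34.1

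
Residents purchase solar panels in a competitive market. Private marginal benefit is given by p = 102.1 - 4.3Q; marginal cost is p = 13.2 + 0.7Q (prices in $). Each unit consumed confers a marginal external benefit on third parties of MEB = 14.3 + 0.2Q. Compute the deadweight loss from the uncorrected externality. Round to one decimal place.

Market equilibrium (private): 13.2 + 0.7Q = 102.1 - 4.3Q → Q_m = 17.7800.
Social marginal benefit = demand + MEB = 116.4 - 4.1Q.
Set SMB = MC: 116.4 - 4.1Q = 13.2 + 0.7Q → Q* = 21.5000.
The loss is the area between SMB and MC from Q* to Q_m; with linear curves that's a triangle of height MEB(Q_m).
DWL = ½ × 3.7200 × 17.8560 = 33.2122.

DWL = $33.2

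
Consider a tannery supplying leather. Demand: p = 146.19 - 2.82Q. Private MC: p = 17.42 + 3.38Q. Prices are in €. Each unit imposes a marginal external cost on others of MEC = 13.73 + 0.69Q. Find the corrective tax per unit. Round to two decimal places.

Social marginal cost = private MC + MEC = 31.15 + 4.07Q.
Set SMC = demand: 31.15 + 4.07Q = 146.19 - 2.82Q → Q* = 16.6967.
The Pigouvian tax equals MEC at Q*: 13.73 + 0.69×16.6967 = 25.2507.

tax = €25.25 per unit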